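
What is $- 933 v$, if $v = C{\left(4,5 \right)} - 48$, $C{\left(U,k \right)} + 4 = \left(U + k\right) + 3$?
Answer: $37320$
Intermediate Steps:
$C{\left(U,k \right)} = -1 + U + k$ ($C{\left(U,k \right)} = -4 + \left(\left(U + k\right) + 3\right) = -4 + \left(3 + U + k\right) = -1 + U + k$)
$v = -40$ ($v = \left(-1 + 4 + 5\right) - 48 = 8 - 48 = -40$)
$- 933 v = \left(-933\right) \left(-40\right) = 37320$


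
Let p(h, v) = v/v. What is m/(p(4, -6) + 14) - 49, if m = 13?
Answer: -722/15 ≈ -48.133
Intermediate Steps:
p(h, v) = 1
m/(p(4, -6) + 14) - 49 = 13/(1 + 14) - 49 = 13/15 - 49 = -722/15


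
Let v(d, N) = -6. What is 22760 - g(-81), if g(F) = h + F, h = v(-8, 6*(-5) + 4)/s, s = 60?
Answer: 228411/10 ≈ 22841.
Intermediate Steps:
h = -⅒ (h = -6/60 = -6*1/60 = -⅒ ≈ -0.10000)
g(F) = -⅒ + F
22760 - g(-81) = 22760 - (-⅒ - 81) = 22760 - 1*(-811/10) = 22760 + 811/10 = 228411/10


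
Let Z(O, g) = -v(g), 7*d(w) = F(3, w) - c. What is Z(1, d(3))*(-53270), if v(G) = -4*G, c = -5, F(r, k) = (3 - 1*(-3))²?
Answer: -1248040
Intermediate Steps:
F(r, k) = 36 (F(r, k) = (3 + 3)² = 6² = 36)
d(w) = 41/7 (d(w) = (36 - 1*(-5))/7 = (36 + 5)/7 = (⅐)*41 = 41/7)
Z(O, g) = 4*g (Z(O, g) = -(-4)*g = 4*g)
Z(1, d(3))*(-53270) = (4*(41/7))*(-53270) = (164/7)*(-53270) = -1248040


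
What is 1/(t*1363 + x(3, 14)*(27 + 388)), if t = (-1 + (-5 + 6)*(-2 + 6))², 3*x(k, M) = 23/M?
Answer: 42/524759 ≈ 8.0037e-5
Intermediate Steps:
x(k, M) = 23/(3*M) (x(k, M) = (23/M)/3 = 23/(3*M))
t = 9 (t = (-1 + 1*4)² = (-1 + 4)² = 3² = 9)
1/(t*1363 + x(3, 14)*(27 + 388)) = 1/(9*1363 + ((23/3)/14)*(27 + 388)) = 1/(12267 + ((23/3)*(1/14))*415) = 1/(12267 + (23/42)*415) = 1/(12267 + 9545/42) = 1/(524759/42) = 42/524759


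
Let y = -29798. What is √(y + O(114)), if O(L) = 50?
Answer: 2*I*√7437 ≈ 172.48*I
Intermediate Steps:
√(y + O(114)) = √(-29798 + 50) = √(-29748) = 2*I*√7437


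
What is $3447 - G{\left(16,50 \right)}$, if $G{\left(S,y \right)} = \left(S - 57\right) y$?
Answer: $5497$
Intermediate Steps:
$G{\left(S,y \right)} = y \left(-57 + S\right)$ ($G{\left(S,y \right)} = \left(-57 + S\right) y = y \left(-57 + S\right)$)
$3447 - G{\left(16,50 \right)} = 3447 - 50 \left(-57 + 16\right) = 3447 - 50 \left(-41\right) = 3447 - -2050 = 3447 + 2050 = 5497$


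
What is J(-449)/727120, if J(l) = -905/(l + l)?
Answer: 181/130590752 ≈ 1.3860e-6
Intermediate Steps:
J(l) = -905/(2*l) (J(l) = -905*1/(2*l) = -905/(2*l))
J(-449)/727120 = -905/2/(-449)/727120 = -905/2*(-1/449)*(1/727120) = (905/898)*(1/727120) = 181/130590752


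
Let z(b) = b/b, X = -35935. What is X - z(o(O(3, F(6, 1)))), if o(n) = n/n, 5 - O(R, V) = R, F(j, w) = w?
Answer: -35936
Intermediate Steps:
O(R, V) = 5 - R
o(n) = 1
z(b) = 1
X - z(o(O(3, F(6, 1)))) = -35935 - 1*1 = -35935 - 1 = -35936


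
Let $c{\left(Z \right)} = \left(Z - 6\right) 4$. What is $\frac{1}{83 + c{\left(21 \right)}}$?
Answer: $\frac{1}{143} \approx 0.006993$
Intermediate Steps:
$c{\left(Z \right)} = -24 + 4 Z$ ($c{\left(Z \right)} = \left(-6 + Z\right) 4 = -24 + 4 Z$)
$\frac{1}{83 + c{\left(21 \right)}} = \frac{1}{83 + \left(-24 + 4 \cdot 21\right)} = \frac{1}{83 + \left(-24 + 84\right)} = \frac{1}{83 + 60} = \frac{1}{143}$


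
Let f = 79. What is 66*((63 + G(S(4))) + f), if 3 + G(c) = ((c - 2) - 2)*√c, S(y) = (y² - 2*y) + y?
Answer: 9174 + 1056*√3 ≈ 11003.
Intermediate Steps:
S(y) = y² - y
G(c) = -3 + √c*(-4 + c) (G(c) = -3 + ((c - 2) - 2)*√c = -3 + ((-2 + c) - 2)*√c = -3 + (-4 + c)*√c = -3 + √c*(-4 + c))
66*((63 + G(S(4))) + f) = 66*((63 + (-3 + (4*(-1 + 4))^(3/2) - 4*2*√(-1 + 4))) + 79) = 66*((63 + (-3 + (4*3)^(3/2) - 4*2*√3)) + 79) = 66*((63 + (-3 + 12^(3/2) - 8*√3)) + 79) = 66*((63 + (-3 + 24*√3 - 8*√3)) + 79) = 66*((63 + (-3 + 16*√3)) + 79) = 66*((60 + 16*√3) + 79) = 66*(139 + 16*√3) = 9174 + 1056*√3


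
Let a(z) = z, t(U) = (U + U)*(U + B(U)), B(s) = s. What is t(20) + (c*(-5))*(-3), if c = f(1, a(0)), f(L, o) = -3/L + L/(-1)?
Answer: 1540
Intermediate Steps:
t(U) = 4*U² (t(U) = (U + U)*(U + U) = (2*U)*(2*U) = 4*U²)
f(L, o) = -L - 3/L (f(L, o) = -3/L + L*(-1) = -3/L - L = -L - 3/L)
c = -4 (c = -1*1 - 3/1 = -1 - 3*1 = -1 - 3 = -4)
t(20) + (c*(-5))*(-3) = 4*20² - 4*(-5)*(-3) = 4*400 + 20*(-3) = 1600 - 60 = 1540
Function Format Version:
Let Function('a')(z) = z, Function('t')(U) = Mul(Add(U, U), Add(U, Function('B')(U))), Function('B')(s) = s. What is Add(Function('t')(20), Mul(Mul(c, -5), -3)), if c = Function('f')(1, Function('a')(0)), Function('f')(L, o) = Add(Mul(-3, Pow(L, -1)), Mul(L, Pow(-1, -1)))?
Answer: 1540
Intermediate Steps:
Function('t')(U) = Mul(4, Pow(U, 2)) (Function('t')(U) = Mul(Add(U, U), Add(U, U)) = Mul(Mul(2, U), Mul(2, U)) = Mul(4, Pow(U, 2)))
Function('f')(L, o) = Add(Mul(-1, L), Mul(-3, Pow(L, -1))) (Function('f')(L, o) = Add(Mul(-3, Pow(L, -1)), Mul(L, -1)) = Add(Mul(-3, Pow(L, -1)), Mul(-1, L)) = Add(Mul(-1, L), Mul(-3, Pow(L, -1))))
c = -4 (c = Add(Mul(-1, 1), Mul(-3, Pow(1, -1))) = Add(-1, Mul(-3, 1)) = Add(-1, -3) = -4)
Add(Function('t')(20), Mul(Mul(c, -5), -3)) = Add(Mul(4, Pow(20, 2)), Mul(Mul(-4, -5), -3)) = Add(Mul(4, 400), Mul(20, -3)) = Add(1600, -60) = 1540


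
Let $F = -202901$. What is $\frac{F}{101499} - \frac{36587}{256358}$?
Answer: $- \frac{2422992977}{1131307854} \approx -2.1418$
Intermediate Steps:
$\frac{F}{101499} - \frac{36587}{256358} = - \frac{202901}{101499} - \frac{36587}{256358} = - \frac{2422992977}{1131307854}$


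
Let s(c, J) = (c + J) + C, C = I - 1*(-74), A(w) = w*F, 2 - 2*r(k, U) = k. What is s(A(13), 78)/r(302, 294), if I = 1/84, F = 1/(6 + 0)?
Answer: -1439/1400 ≈ -1.0279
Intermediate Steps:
r(k, U) = 1 - k/2
F = ⅙ (F = 1/6 = ⅙ ≈ 0.16667)
I = 1/84 ≈ 0.011905
A(w) = w/6 (A(w) = w*(⅙) = w/6)
C = 6217/84 (C = 1/84 - 1*(-74) = 1/84 + 74 = 6217/84 ≈ 74.012)
s(c, J) = 6217/84 + J + c (s(c, J) = (c + J) + 6217/84 = (J + c) + 6217/84 = 6217/84 + J + c)
s(A(13), 78)/r(302, 294) = (6217/84 + 78 + (⅙)*13)/(1 - ½*302) = (6217/84 + 78 + 13/6)/(1 - 151) = (4317/28)/(-150) = (4317/28)*(-1/150) = -1439/1400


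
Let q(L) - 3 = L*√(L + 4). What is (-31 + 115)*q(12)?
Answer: 4284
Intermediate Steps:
q(L) = 3 + L*√(4 + L) (q(L) = 3 + L*√(L + 4) = 3 + L*√(4 + L))
(-31 + 115)*q(12) = (-31 + 115)*(3 + 12*√(4 + 12)) = 84*(3 + 12*√16) = 84*(3 + 12*4) = 84*(3 + 48) = 84*51 = 4284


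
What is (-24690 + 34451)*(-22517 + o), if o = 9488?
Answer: -127176069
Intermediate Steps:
(-24690 + 34451)*(-22517 + o) = (-24690 + 34451)*(-22517 + 9488) = 9761*(-13029) = -127176069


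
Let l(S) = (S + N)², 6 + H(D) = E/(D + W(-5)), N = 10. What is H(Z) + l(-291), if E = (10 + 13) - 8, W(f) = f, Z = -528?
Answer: 42083000/533 ≈ 78955.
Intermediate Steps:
E = 15 (E = 23 - 8 = 15)
H(D) = -6 + 15/(-5 + D) (H(D) = -6 + 15/(D - 5) = -6 + 15/(-5 + D))
l(S) = (10 + S)² (l(S) = (S + 10)² = (10 + S)²)
H(Z) + l(-291) = 3*(15 - 2*(-528))/(-5 - 528) + (10 - 291)² = 3*(15 + 1056)/(-533) + (-281)² = 3*(-1/533)*1071 + 78961 = -3213/533 + 78961 = 42083000/533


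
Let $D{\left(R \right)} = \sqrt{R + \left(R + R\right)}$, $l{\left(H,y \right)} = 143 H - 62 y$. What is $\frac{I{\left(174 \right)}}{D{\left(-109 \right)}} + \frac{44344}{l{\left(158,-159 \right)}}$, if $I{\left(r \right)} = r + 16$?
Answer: $\frac{11086}{8113} - \frac{190 i \sqrt{327}}{327} \approx 1.3664 - 10.507 i$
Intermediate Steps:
$l{\left(H,y \right)} = - 62 y + 143 H$
$I{\left(r \right)} = 16 + r$
$D{\left(R \right)} = \sqrt{3} \sqrt{R}$ ($D{\left(R \right)} = \sqrt{R + 2 R} = \sqrt{3 R} = \sqrt{3} \sqrt{R}$)
$\frac{I{\left(174 \right)}}{D{\left(-109 \right)}} + \frac{44344}{l{\left(158,-159 \right)}} = \frac{16 + 174}{\sqrt{3} \sqrt{-109}} + \frac{44344}{\left(-62\right) \left(-159\right) + 143 \cdot 158} = \frac{190}{\sqrt{3} i \sqrt{109}} + \frac{44344}{9858 + 22594} = \frac{190}{i \sqrt{327}} + \frac{44344}{32452} = 190 \left(- \frac{i \sqrt{327}}{327}\right) + 44344 \cdot \frac{1}{32452} = - \frac{190 i \sqrt{327}}{327} + \frac{11086}{8113} = \frac{11086}{8113} - \frac{190 i \sqrt{327}}{327}$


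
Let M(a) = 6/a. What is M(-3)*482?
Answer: -964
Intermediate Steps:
M(-3)*482 = (6/(-3))*482 = (6*(-⅓))*482 = -2*482 = -964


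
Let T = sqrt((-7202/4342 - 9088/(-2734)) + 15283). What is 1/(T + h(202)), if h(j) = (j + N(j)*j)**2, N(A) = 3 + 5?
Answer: 62876954403/207816130753484224 - sqrt(49785849768129)/623448392260452672 ≈ 3.0255e-7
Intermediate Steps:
N(A) = 8
h(j) = 81*j**2 (h(j) = (j + 8*j)**2 = (9*j)**2 = 81*j**2)
T = 4*sqrt(49785849768129)/228289 (T = sqrt((-7202*1/4342 - 9088*(-1/2734)) + 15283) = sqrt((-277/167 + 4544/1367) + 15283) = sqrt(380189/228289 + 15283) = sqrt(3489320976/228289) = 4*sqrt(49785849768129)/228289 ≈ 123.63)
1/(T + h(202)) = 1/(4*sqrt(49785849768129)/228289 + 81*202**2) = 1/(4*sqrt(49785849768129)/228289 + 81*40804) = 1/(4*sqrt(49785849768129)/228289 + 3305124) = 1/(3305124 + 4*sqrt(49785849768129)/228289)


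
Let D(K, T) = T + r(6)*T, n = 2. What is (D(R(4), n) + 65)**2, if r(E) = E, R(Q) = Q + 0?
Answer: 6241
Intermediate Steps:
R(Q) = Q
D(K, T) = 7*T (D(K, T) = T + 6*T = 7*T)
(D(R(4), n) + 65)**2 = (7*2 + 65)**2 = (14 + 65)**2 = 79**2 = 6241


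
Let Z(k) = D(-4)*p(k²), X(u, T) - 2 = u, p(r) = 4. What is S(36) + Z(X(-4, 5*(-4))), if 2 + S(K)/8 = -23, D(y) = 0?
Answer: -200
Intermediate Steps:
X(u, T) = 2 + u
S(K) = -200 (S(K) = -16 + 8*(-23) = -16 - 184 = -200)
Z(k) = 0 (Z(k) = 0*4 = 0)
S(36) + Z(X(-4, 5*(-4))) = -200 + 0 = -200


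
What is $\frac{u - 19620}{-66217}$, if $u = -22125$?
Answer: $\frac{1815}{2879} \approx 0.63043$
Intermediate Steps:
$\frac{u - 19620}{-66217} = \frac{-22125 - 19620}{-66217} = \left(-22125 - 19620\right) \left(- \frac{1}{66217}\right) = \left(-41745\right) \left(- \frac{1}{66217}\right) = \frac{1815}{2879}$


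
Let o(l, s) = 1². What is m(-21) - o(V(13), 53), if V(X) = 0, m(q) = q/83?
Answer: -104/83 ≈ -1.2530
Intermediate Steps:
m(q) = q/83 (m(q) = q*(1/83) = q/83)
o(l, s) = 1
m(-21) - o(V(13), 53) = (1/83)*(-21) - 1*1 = -21/83 - 1 = -104/83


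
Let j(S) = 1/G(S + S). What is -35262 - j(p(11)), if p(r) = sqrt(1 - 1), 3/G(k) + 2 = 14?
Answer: -35266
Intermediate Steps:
G(k) = 1/4 (G(k) = 3/(-2 + 14) = 3/12 = 3*(1/12) = 1/4)
p(r) = 0 (p(r) = sqrt(0) = 0)
j(S) = 4 (j(S) = 1/(1/4) = 4)
-35262 - j(p(11)) = -35262 - 1*4 = -35262 - 4 = -35266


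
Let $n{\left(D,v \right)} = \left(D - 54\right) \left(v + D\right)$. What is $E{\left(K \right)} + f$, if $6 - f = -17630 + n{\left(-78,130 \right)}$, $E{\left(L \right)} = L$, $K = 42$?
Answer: $24542$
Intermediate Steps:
$n{\left(D,v \right)} = \left(-54 + D\right) \left(D + v\right)$
$f = 24500$ ($f = 6 - \left(-17630 - \left(12948 - 6084\right)\right) = 6 - \left(-17630 + \left(6084 + 4212 - 7020 - 10140\right)\right) = 6 - \left(-17630 - 6864\right) = 6 - -24494 = 6 + 24494 = 24500$)
$E{\left(K \right)} + f = 42 + 24500 = 24542$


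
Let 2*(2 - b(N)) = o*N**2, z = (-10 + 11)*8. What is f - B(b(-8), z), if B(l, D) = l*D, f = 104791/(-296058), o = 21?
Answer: 1586766089/296058 ≈ 5359.6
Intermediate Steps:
z = 8 (z = 1*8 = 8)
f = -104791/296058 (f = 104791*(-1/296058) = -104791/296058 ≈ -0.35395)
b(N) = 2 - 21*N**2/2
B(l, D) = D*l
f - B(b(-8), z) = -104791/296058 - 8*(2 - 21/2*(-8)**2) = -104791/296058 - 8*(2 - 21/2*64) = -104791/296058 - 8*(2 - 672) = -104791/296058 - 8*(-670) = -104791/296058 - 1*(-5360) = -104791/296058 + 5360 = 1586766089/296058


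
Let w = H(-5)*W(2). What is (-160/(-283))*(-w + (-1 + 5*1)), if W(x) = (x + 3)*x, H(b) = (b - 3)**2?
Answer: -101760/283 ≈ -359.58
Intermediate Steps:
H(b) = (-3 + b)**2
W(x) = x*(3 + x) (W(x) = (3 + x)*x = x*(3 + x))
w = 640 (w = (-3 - 5)**2*(2*(3 + 2)) = (-8)**2*(2*5) = 64*10 = 640)
(-160/(-283))*(-w + (-1 + 5*1)) = (-160/(-283))*(-1*640 + (-1 + 5*1)) = (-160*(-1/283))*(-640 + (-1 + 5)) = 160*(-640 + 4)/283 = (160/283)*(-636) = -101760/283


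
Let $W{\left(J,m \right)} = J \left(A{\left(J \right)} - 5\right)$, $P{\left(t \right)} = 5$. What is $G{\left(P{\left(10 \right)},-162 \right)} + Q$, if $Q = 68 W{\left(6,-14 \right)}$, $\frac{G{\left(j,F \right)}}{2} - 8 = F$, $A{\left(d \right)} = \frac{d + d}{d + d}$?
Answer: $-1940$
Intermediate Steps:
$A{\left(d \right)} = 1$ ($A{\left(d \right)} = \frac{2 d}{2 d} = 2 d \frac{1}{2 d} = 1$)
$W{\left(J,m \right)} = - 4 J$ ($W{\left(J,m \right)} = J \left(1 - 5\right) = J \left(-4\right) = - 4 J$)
$G{\left(j,F \right)} = 16 + 2 F$
$Q = -1632$ ($Q = 68 \left(\left(-4\right) 6\right) = 68 \left(-24\right) = -1632$)
$G{\left(P{\left(10 \right)},-162 \right)} + Q = \left(16 + 2 \left(-162\right)\right) - 1632 = \left(16 - 324\right) - 1632 = -308 - 1632 = -1940$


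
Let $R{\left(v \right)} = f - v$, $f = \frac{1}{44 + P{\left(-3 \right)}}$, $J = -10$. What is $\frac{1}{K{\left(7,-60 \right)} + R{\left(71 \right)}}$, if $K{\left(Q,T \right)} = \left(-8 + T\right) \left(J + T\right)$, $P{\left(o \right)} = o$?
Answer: $\frac{41}{192250} \approx 0.00021326$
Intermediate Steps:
$f = \frac{1}{41}$ ($f = \frac{1}{44 - 3} = \frac{1}{41} \approx 0.02439$)
$K{\left(Q,T \right)} = \left(-10 + T\right) \left(-8 + T\right)$ ($K{\left(Q,T \right)} = \left(-8 + T\right) \left(-10 + T\right) = \left(-10 + T\right) \left(-8 + T\right)$)
$R{\left(v \right)} = \frac{1}{41} - v$
$\frac{1}{K{\left(7,-60 \right)} + R{\left(71 \right)}} = \frac{1}{\left(80 + \left(-60\right)^{2} - -1080\right) + \left(\frac{1}{41} - 71\right)} = \frac{1}{\left(80 + 3600 + 1080\right) + \left(\frac{1}{41} - 71\right)} = \frac{1}{4760 - \frac{2910}{41}} = \frac{1}{\frac{192250}{41}} = \frac{41}{192250}$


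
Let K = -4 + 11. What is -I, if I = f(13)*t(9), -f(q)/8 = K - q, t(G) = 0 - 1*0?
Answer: 0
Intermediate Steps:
K = 7
t(G) = 0 (t(G) = 0 + 0 = 0)
f(q) = -56 + 8*q (f(q) = -8*(7 - q) = -56 + 8*q)
I = 0 (I = (-56 + 8*13)*0 = (-56 + 104)*0 = 48*0 = 0)
-I = -1*0 = 0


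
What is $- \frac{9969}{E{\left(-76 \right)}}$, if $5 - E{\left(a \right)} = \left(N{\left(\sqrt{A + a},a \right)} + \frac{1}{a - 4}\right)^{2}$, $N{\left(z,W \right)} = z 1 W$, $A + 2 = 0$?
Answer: $- \frac{63801600 i}{12160 \sqrt{78} + 2883411199 i} \approx -0.022127 - 8.2414 \cdot 10^{-7} i$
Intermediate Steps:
$A = -2$ ($A = -2 + 0 = -2$)
$N{\left(z,W \right)} = W z$ ($N{\left(z,W \right)} = z W = W z$)
$E{\left(a \right)} = 5 - \left(\frac{1}{-4 + a} + a \sqrt{-2 + a}\right)^{2}$ ($E{\left(a \right)} = 5 - \left(a \sqrt{-2 + a} + \frac{1}{a - 4}\right)^{2} = 5 - \left(a \sqrt{-2 + a} + \frac{1}{-4 + a}\right)^{2} = 5 - \left(\frac{1}{-4 + a} + a \sqrt{-2 + a}\right)^{2}$)
$- \frac{9969}{E{\left(-76 \right)}} = - \frac{9969}{5 - \frac{\left(1 + \left(-76\right)^{2} \sqrt{-2 - 76} - - 304 \sqrt{-2 - 76}\right)^{2}}{\left(-4 - 76\right)^{2}}} = - \frac{9969}{5 - \frac{\left(1 + 5776 \sqrt{-78} - - 304 \sqrt{-78}\right)^{2}}{6400}} = - \frac{9969}{5 - \frac{\left(1 + 5776 i \sqrt{78} - - 304 i \sqrt{78}\right)^{2}}{6400}} = - \frac{9969}{5 - \frac{\left(1 + 5776 i \sqrt{78} + 304 i \sqrt{78}\right)^{2}}{6400}} = - \frac{9969}{5 - \frac{\left(1 + 6080 i \sqrt{78}\right)^{2}}{6400}}$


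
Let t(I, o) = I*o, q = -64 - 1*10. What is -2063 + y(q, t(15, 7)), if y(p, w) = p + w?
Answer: -2032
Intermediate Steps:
q = -74 (q = -64 - 10 = -74)
-2063 + y(q, t(15, 7)) = -2063 + (-74 + 15*7) = -2063 + (-74 + 105) = -2063 + 31 = -2032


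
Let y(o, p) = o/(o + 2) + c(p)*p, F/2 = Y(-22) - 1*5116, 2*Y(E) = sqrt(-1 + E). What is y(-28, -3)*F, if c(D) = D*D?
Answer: 3448184/13 - 337*I*sqrt(23)/13 ≈ 2.6525e+5 - 124.32*I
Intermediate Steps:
c(D) = D**2
Y(E) = sqrt(-1 + E)/2
F = -10232 + I*sqrt(23) (F = 2*(sqrt(-1 - 22)/2 - 1*5116) = 2*(sqrt(-23)/2 - 5116) = 2*((I*sqrt(23))/2 - 5116) = 2*(I*sqrt(23)/2 - 5116) = 2*(-5116 + I*sqrt(23)/2) = -10232 + I*sqrt(23) ≈ -10232.0 + 4.7958*I)
y(o, p) = p**3 + o/(2 + o) (y(o, p) = o/(o + 2) + p**2*p = o/(2 + o) + p**3 = p**3 + o/(2 + o))
y(-28, -3)*F = ((-28 + 2*(-3)**3 - 28*(-3)**3)/(2 - 28))*(-10232 + I*sqrt(23)) = ((-28 + 2*(-27) - 28*(-27))/(-26))*(-10232 + I*sqrt(23)) = (-(-28 - 54 + 756)/26)*(-10232 + I*sqrt(23)) = (-1/26*674)*(-10232 + I*sqrt(23)) = -337*(-10232 + I*sqrt(23))/13 = 3448184/13 - 337*I*sqrt(23)/13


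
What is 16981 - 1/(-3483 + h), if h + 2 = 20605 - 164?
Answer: 287929835/16956 ≈ 16981.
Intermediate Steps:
h = 20439 (h = -2 + (20605 - 164) = -2 + 20441 = 20439)
16981 - 1/(-3483 + h) = 16981 - 1/(-3483 + 20439) = 16981 - 1/16956 = 287929835/16956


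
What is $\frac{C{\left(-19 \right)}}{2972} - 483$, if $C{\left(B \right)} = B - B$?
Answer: $-483$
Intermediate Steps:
$C{\left(B \right)} = 0$
$\frac{C{\left(-19 \right)}}{2972} - 483 = \frac{0}{2972} - 483 = 0 \cdot \frac{1}{2972} - 483 = 0 - 483 = -483$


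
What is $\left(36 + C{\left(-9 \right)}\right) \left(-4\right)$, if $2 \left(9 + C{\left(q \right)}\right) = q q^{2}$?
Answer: $1350$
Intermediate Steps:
$C{\left(q \right)} = -9 + \frac{q^{3}}{2}$ ($C{\left(q \right)} = -9 + \frac{q q^{2}}{2} = -9 + \frac{q^{3}}{2}$)
$\left(36 + C{\left(-9 \right)}\right) \left(-4\right) = \left(36 + \left(-9 + \frac{\left(-9\right)^{3}}{2}\right)\right) \left(-4\right) = \left(36 + \left(-9 + \frac{1}{2} \left(-729\right)\right)\right) \left(-4\right) = \left(36 - \frac{747}{2}\right) \left(-4\right) = \left(- \frac{675}{2}\right) \left(-4\right) = 1350$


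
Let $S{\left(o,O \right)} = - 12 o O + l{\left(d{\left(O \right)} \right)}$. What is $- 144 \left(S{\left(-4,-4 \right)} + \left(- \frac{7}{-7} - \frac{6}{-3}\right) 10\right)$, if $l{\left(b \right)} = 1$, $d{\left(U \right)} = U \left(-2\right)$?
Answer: $23184$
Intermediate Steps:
$d{\left(U \right)} = - 2 U$
$S{\left(o,O \right)} = 1 - 12 O o$ ($S{\left(o,O \right)} = - 12 o O + 1 = - 12 O o + 1 = 1 - 12 O o$)
$- 144 \left(S{\left(-4,-4 \right)} + \left(- \frac{7}{-7} - \frac{6}{-3}\right) 10\right) = - 144 \left(\left(1 - \left(-48\right) \left(-4\right)\right) + \left(- \frac{7}{-7} - \frac{6}{-3}\right) 10\right) = - 144 \left(\left(1 - 192\right) + \left(\left(-7\right) \left(- \frac{1}{7}\right) - -2\right) 10\right) = - 144 \left(-191 + \left(1 + 2\right) 10\right) = - 144 \left(-191 + 3 \cdot 10\right) = - 144 \left(-191 + 30\right) = \left(-144\right) \left(-161\right) = 23184$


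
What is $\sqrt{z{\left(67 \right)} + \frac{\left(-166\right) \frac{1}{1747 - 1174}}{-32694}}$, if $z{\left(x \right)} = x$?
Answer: $\frac{4 \sqrt{40822325119990}}{3122277} \approx 8.1853$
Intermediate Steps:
$\sqrt{z{\left(67 \right)} + \frac{\left(-166\right) \frac{1}{1747 - 1174}}{-32694}} = \sqrt{67 + \frac{\left(-166\right) \frac{1}{1747 - 1174}}{-32694}} = \sqrt{67 + - \frac{166}{573} \left(- \frac{1}{32694}\right)} = \sqrt{67 + \left(-166\right) \frac{1}{573} \left(- \frac{1}{32694}\right)} = \sqrt{67 - - \frac{83}{9366831}} = \sqrt{67 + \frac{83}{9366831}} = \sqrt{\frac{627577760}{9366831}} = \frac{4 \sqrt{40822325119990}}{3122277}$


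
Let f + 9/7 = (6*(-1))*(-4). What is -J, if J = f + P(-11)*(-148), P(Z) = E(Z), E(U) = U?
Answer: -11555/7 ≈ -1650.7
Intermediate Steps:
P(Z) = Z
f = 159/7 (f = -9/7 + (6*(-1))*(-4) = -9/7 - 6*(-4) = -9/7 + 24 = 159/7 ≈ 22.714)
J = 11555/7 (J = 159/7 - 11*(-148) = 159/7 + 1628 = 11555/7 ≈ 1650.7)
-J = -1*11555/7 = -11555/7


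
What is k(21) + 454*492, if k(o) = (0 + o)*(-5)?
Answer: 223263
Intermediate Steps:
k(o) = -5*o (k(o) = o*(-5) = -5*o)
k(21) + 454*492 = -5*21 + 454*492 = -105 + 223368 = 223263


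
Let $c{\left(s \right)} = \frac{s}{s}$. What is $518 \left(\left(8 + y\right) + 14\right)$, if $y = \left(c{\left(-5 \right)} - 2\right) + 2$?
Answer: $11914$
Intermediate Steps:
$c{\left(s \right)} = 1$
$y = 1$ ($y = \left(1 - 2\right) + 2 = -1 + 2 = 1$)
$518 \left(\left(8 + y\right) + 14\right) = 518 \left(\left(8 + 1\right) + 14\right) = 518 \left(9 + 14\right) = 518 \cdot 23 = 11914$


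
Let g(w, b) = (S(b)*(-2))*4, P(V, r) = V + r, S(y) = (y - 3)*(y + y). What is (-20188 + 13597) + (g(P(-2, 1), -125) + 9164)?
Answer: -253427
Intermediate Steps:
S(y) = 2*y*(-3 + y) (S(y) = (-3 + y)*(2*y) = 2*y*(-3 + y))
g(w, b) = -16*b*(-3 + b) (g(w, b) = ((2*b*(-3 + b))*(-2))*4 = -4*b*(-3 + b)*4 = -16*b*(-3 + b))
(-20188 + 13597) + (g(P(-2, 1), -125) + 9164) = (-20188 + 13597) + (16*(-125)*(3 - 1*(-125)) + 9164) = -6591 + (16*(-125)*(3 + 125) + 9164) = -6591 + (16*(-125)*128 + 9164) = -6591 + (-256000 + 9164) = -6591 - 246836 = -253427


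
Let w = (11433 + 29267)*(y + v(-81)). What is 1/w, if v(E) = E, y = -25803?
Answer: -1/1053478800 ≈ -9.4924e-10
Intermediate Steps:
w = -1053478800 (w = (11433 + 29267)*(-25803 - 81) = 40700*(-25884) = -1053478800)
1/w = 1/(-1053478800) = -1/1053478800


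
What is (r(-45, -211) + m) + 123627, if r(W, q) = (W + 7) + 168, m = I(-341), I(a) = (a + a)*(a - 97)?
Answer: 422473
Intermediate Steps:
I(a) = 2*a*(-97 + a) (I(a) = (2*a)*(-97 + a) = 2*a*(-97 + a))
m = 298716 (m = 2*(-341)*(-97 - 341) = 2*(-341)*(-438) = 298716)
r(W, q) = 175 + W (r(W, q) = (7 + W) + 168 = 175 + W)
(r(-45, -211) + m) + 123627 = ((175 - 45) + 298716) + 123627 = (130 + 298716) + 123627 = 298846 + 123627 = 422473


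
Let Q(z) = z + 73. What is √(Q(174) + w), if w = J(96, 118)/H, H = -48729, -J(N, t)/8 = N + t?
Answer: 5*√23463549519/48729 ≈ 15.717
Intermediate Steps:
Q(z) = 73 + z
J(N, t) = -8*N - 8*t (J(N, t) = -8*(N + t) = -8*N - 8*t)
w = 1712/48729 (w = (-8*96 - 8*118)/(-48729) = (-768 - 944)*(-1/48729) = -1712*(-1/48729) = 1712/48729 ≈ 0.035133)
√(Q(174) + w) = √((73 + 174) + 1712/48729) = √(247 + 1712/48729) = √(12037775/48729) = 5*√23463549519/48729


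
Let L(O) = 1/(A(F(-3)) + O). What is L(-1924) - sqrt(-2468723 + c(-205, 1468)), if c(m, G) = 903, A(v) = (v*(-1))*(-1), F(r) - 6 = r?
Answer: -1/1921 - 2*I*sqrt(616955) ≈ -0.00052056 - 1570.9*I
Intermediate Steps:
F(r) = 6 + r
A(v) = v (A(v) = -v*(-1) = v)
L(O) = 1/(3 + O) (L(O) = 1/((6 - 3) + O) = 1/(3 + O))
L(-1924) - sqrt(-2468723 + c(-205, 1468)) = 1/(3 - 1924) - sqrt(-2468723 + 903) = 1/(-1921) - sqrt(-2467820) = -1/1921 - 2*I*sqrt(616955)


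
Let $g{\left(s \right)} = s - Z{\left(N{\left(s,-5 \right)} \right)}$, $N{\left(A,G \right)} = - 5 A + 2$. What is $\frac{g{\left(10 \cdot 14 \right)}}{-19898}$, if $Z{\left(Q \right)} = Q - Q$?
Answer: $- \frac{70}{9949} \approx -0.0070359$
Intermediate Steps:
$N{\left(A,G \right)} = 2 - 5 A$
$Z{\left(Q \right)} = 0$
$g{\left(s \right)} = s$ ($g{\left(s \right)} = s - 0 = s + 0 = s$)
$\frac{g{\left(10 \cdot 14 \right)}}{-19898} = \frac{10 \cdot 14}{-19898} = 140 \left(- \frac{1}{19898}\right) = - \frac{70}{9949}$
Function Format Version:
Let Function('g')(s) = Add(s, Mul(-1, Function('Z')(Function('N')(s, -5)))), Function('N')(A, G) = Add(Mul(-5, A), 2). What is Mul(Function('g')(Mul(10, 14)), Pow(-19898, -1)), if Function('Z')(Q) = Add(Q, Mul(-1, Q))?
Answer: Rational(-70, 9949) ≈ -0.0070359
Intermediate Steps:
Function('N')(A, G) = Add(2, Mul(-5, A))
Function('Z')(Q) = 0
Function('g')(s) = s (Function('g')(s) = Add(s, Mul(-1, 0)) = Add(s, 0) = s)
Mul(Function('g')(Mul(10, 14)), Pow(-19898, -1)) = Mul(Mul(10, 14), Pow(-19898, -1)) = Mul(140, Rational(-1, 19898)) = Rational(-70, 9949)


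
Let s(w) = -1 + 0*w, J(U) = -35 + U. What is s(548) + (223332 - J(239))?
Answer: 223127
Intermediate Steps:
s(w) = -1 (s(w) = -1 + 0 = -1)
s(548) + (223332 - J(239)) = -1 + (223332 - (-35 + 239)) = -1 + (223332 - 1*204) = -1 + (223332 - 204) = -1 + 223128 = 223127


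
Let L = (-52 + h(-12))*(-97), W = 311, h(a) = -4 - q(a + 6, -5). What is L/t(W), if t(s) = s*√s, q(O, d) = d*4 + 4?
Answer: 3880*√311/96721 ≈ 0.70744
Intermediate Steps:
q(O, d) = 4 + 4*d (q(O, d) = 4*d + 4 = 4 + 4*d)
h(a) = 12 (h(a) = -4 - (4 + 4*(-5)) = -4 - (4 - 20) = -4 - 1*(-16) = -4 + 16 = 12)
L = 3880 (L = (-52 + 12)*(-97) = -40*(-97) = 3880)
t(s) = s^(3/2)
L/t(W) = 3880/(311^(3/2)) = 3880/((311*√311)) = 3880*(√311/96721) = 3880*√311/96721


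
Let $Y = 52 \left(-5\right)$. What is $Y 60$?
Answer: $-15600$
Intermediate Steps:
$Y = -260$
$Y 60 = \left(-260\right) 60 = -15600$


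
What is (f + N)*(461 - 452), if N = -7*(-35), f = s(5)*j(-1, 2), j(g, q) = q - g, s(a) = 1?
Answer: 2232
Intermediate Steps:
f = 3 (f = 1*(2 - 1*(-1)) = 1*(2 + 1) = 1*3 = 3)
N = 245
(f + N)*(461 - 452) = (3 + 245)*(461 - 452) = 248*9 = 2232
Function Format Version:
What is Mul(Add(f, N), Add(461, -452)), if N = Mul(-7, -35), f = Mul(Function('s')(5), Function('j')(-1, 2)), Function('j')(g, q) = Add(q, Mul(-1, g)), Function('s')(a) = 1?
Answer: 2232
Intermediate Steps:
f = 3 (f = Mul(1, Add(2, Mul(-1, -1))) = Mul(1, Add(2, 1)) = Mul(1, 3) = 3)
N = 245
Mul(Add(f, N), Add(461, -452)) = Mul(Add(3, 245), Add(461, -452)) = Mul(248, 9) = 2232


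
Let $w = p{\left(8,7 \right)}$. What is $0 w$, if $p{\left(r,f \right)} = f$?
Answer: $0$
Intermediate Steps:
$w = 7$
$0 w = 0 \cdot 7 = 0$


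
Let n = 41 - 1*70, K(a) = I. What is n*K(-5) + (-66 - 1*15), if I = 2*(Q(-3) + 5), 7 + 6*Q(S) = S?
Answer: -823/3 ≈ -274.33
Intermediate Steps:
Q(S) = -7/6 + S/6
I = 20/3 (I = 2*((-7/6 + (⅙)*(-3)) + 5) = 2*((-7/6 - ½) + 5) = 2*(-5/3 + 5) = 2*(10/3) = 20/3 ≈ 6.6667)
K(a) = 20/3
n = -29 (n = 41 - 70 = -29)
n*K(-5) + (-66 - 1*15) = -29*20/3 + (-66 - 1*15) = -580/3 + (-66 - 15) = -580/3 - 81 = -823/3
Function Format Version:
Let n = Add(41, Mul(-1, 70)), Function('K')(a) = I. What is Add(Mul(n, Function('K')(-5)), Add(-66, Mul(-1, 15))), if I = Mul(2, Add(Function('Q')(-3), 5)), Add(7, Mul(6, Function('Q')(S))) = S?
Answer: Rational(-823, 3) ≈ -274.33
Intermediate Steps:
Function('Q')(S) = Add(Rational(-7, 6), Mul(Rational(1, 6), S))
I = Rational(20, 3) (I = Mul(2, Add(Add(Rational(-7, 6), Mul(Rational(1, 6), -3)), 5)) = Mul(2, Add(Add(Rational(-7, 6), Rational(-1, 2)), 5)) = Mul(2, Add(Rational(-5, 3), 5)) = Mul(2, Rational(10, 3)) = Rational(20, 3) ≈ 6.6667)
Function('K')(a) = Rational(20, 3)
n = -29 (n = Add(41, -70) = -29)
Add(Mul(n, Function('K')(-5)), Add(-66, Mul(-1, 15))) = Add(Mul(-29, Rational(20, 3)), Add(-66, Mul(-1, 15))) = Add(Rational(-580, 3), Add(-66, -15)) = Add(Rational(-580, 3), -81) = Rational(-823, 3)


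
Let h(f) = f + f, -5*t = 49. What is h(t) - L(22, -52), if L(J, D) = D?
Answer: 162/5 ≈ 32.400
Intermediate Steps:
t = -49/5 (t = -⅕*49 = -49/5 ≈ -9.8000)
h(f) = 2*f
h(t) - L(22, -52) = 2*(-49/5) - 1*(-52) = -98/5 + 52 = 162/5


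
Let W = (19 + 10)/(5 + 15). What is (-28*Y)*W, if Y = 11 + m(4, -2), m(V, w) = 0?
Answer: -2233/5 ≈ -446.60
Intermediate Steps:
W = 29/20 ≈ 1.4500
Y = 11 (Y = 11 + 0 = 11)
(-28*Y)*W = -28*11*(29/20) = -308*29/20 = -2233/5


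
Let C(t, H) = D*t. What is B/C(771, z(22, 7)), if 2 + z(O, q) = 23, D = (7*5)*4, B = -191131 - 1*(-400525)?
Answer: 34899/17990 ≈ 1.9399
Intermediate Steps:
B = 209394 (B = -191131 + 400525 = 209394)
D = 140 (D = 35*4 = 140)
z(O, q) = 21 (z(O, q) = -2 + 23 = 21)
C(t, H) = 140*t
B/C(771, z(22, 7)) = 209394/((140*771)) = 209394/107940 = 209394*(1/107940) = 34899/17990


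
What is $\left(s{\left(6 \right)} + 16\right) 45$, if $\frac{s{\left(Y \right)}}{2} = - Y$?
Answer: $180$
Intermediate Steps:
$s{\left(Y \right)} = - 2 Y$ ($s{\left(Y \right)} = 2 \left(- Y\right) = - 2 Y$)
$\left(s{\left(6 \right)} + 16\right) 45 = \left(\left(-2\right) 6 + 16\right) 45 = \left(-12 + 16\right) 45 = 4 \cdot 45 = 180$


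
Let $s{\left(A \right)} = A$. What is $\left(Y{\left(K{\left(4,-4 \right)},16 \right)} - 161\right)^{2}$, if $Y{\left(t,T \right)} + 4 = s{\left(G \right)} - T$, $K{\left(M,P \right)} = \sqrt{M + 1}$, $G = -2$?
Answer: $33489$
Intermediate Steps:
$K{\left(M,P \right)} = \sqrt{1 + M}$
$Y{\left(t,T \right)} = -6 - T$ ($Y{\left(t,T \right)} = -4 - \left(2 + T\right) = -6 - T$)
$\left(Y{\left(K{\left(4,-4 \right)},16 \right)} - 161\right)^{2} = \left(\left(-6 - 16\right) - 161\right)^{2} = \left(-22 - 161\right)^{2} = \left(-183\right)^{2} = 33489$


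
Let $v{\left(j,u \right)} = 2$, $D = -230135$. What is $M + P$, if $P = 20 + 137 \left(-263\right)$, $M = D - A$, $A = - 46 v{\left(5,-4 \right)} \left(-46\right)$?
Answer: $-270378$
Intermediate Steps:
$A = 4232$ ($A = \left(-46\right) 2 \left(-46\right) = \left(-92\right) \left(-46\right) = 4232$)
$M = -234367$ ($M = -230135 - 4232 = -234367$)
$P = -36011$ ($P = 20 - 36031 = -36011$)
$M + P = -234367 - 36011 = -270378$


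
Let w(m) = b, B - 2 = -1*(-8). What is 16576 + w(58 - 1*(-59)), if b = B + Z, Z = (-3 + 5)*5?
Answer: 16596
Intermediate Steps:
B = 10 (B = 2 - 1*(-8) = 2 + 8 = 10)
Z = 10 (Z = 2*5 = 10)
b = 20 (b = 10 + 10 = 20)
w(m) = 20
16576 + w(58 - 1*(-59)) = 16576 + 20 = 16596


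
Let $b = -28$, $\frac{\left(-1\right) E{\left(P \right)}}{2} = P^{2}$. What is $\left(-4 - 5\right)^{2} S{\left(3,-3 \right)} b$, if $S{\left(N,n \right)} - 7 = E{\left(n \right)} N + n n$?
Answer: $86184$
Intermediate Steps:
$E{\left(P \right)} = - 2 P^{2}$
$S{\left(N,n \right)} = 7 + n^{2} - 2 N n^{2}$ ($S{\left(N,n \right)} = 7 + \left(- 2 n^{2} N + n n\right) = 7 - \left(- n^{2} + 2 N n^{2}\right) = 7 + n^{2} - 2 N n^{2}$)
$\left(-4 - 5\right)^{2} S{\left(3,-3 \right)} b = \left(-4 - 5\right)^{2} \left(7 + \left(-3\right)^{2} - 6 \left(-3\right)^{2}\right) \left(-28\right) = \left(-9\right)^{2} \left(7 + 9 - 6 \cdot 9\right) \left(-28\right) = 81 \left(7 + 9 - 54\right) \left(-28\right) = 81 \left(-38\right) \left(-28\right) = \left(-3078\right) \left(-28\right) = 86184$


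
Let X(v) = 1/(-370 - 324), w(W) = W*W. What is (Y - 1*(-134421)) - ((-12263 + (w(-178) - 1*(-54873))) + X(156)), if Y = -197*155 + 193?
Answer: 20670791/694 ≈ 29785.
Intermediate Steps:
Y = -30342 (Y = -30535 + 193 = -30342)
w(W) = W²
X(v) = -1/694 (X(v) = 1/(-694) = -1/694)
(Y - 1*(-134421)) - ((-12263 + (w(-178) - 1*(-54873))) + X(156)) = (-30342 - 1*(-134421)) - ((-12263 + ((-178)² - 1*(-54873))) - 1/694) = (-30342 + 134421) - ((-12263 + (31684 + 54873)) - 1/694) = 104079 - ((-12263 + 86557) - 1/694) = 104079 - (74294 - 1/694) = 104079 - 1*51560035/694 = 104079 - 51560035/694 = 20670791/694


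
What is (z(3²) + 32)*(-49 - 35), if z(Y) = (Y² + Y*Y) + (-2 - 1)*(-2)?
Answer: -16800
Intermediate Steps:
z(Y) = 6 + 2*Y² (z(Y) = (Y² + Y²) - 3*(-2) = 2*Y² + 6 = 6 + 2*Y²)
(z(3²) + 32)*(-49 - 35) = ((6 + 2*(3²)²) + 32)*(-49 - 35) = ((6 + 2*9²) + 32)*(-84) = ((6 + 2*81) + 32)*(-84) = ((6 + 162) + 32)*(-84) = (168 + 32)*(-84) = 200*(-84) = -16800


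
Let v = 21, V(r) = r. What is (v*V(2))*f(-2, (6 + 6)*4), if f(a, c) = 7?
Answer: 294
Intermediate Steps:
(v*V(2))*f(-2, (6 + 6)*4) = (21*2)*7 = 42*7 = 294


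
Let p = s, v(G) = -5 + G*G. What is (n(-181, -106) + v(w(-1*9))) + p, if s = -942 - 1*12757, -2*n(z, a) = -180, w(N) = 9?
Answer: -13533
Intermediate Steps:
n(z, a) = 90 (n(z, a) = -½*(-180) = 90)
v(G) = -5 + G²
s = -13699 (s = -942 - 12757 = -13699)
p = -13699
(n(-181, -106) + v(w(-1*9))) + p = (90 + (-5 + 9²)) - 13699 = (90 + (-5 + 81)) - 13699 = (90 + 76) - 13699 = 166 - 13699 = -13533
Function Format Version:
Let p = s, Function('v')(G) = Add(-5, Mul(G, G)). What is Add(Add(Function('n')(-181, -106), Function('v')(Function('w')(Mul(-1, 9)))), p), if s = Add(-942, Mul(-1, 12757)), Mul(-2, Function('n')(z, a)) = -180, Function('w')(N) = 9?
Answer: -13533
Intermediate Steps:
Function('n')(z, a) = 90 (Function('n')(z, a) = Mul(Rational(-1, 2), -180) = 90)
Function('v')(G) = Add(-5, Pow(G, 2))
s = -13699 (s = Add(-942, -12757) = -13699)
p = -13699
Add(Add(Function('n')(-181, -106), Function('v')(Function('w')(Mul(-1, 9)))), p) = Add(Add(90, Add(-5, Pow(9, 2))), -13699) = Add(Add(90, Add(-5, 81)), -13699) = Add(Add(90, 76), -13699) = Add(166, -13699) = -13533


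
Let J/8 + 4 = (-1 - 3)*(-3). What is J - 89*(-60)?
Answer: 5404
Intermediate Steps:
J = 64 (J = -32 + 8*((-1 - 3)*(-3)) = -32 + 8*(-4*(-3)) = -32 + 8*12 = -32 + 96 = 64)
J - 89*(-60) = 64 - 89*(-60) = 64 + 5340 = 5404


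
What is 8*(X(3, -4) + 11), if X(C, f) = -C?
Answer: 64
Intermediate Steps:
8*(X(3, -4) + 11) = 8*(-1*3 + 11) = 8*(-3 + 11) = 8*8 = 64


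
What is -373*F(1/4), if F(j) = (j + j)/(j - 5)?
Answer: 746/19 ≈ 39.263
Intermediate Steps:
F(j) = 2*j/(-5 + j) (F(j) = (2*j)/(-5 + j) = 2*j/(-5 + j))
-373*F(1/4) = -746/(4*(-5 + 1/4)) = -746/(4*(-19/4)) = -746*(-4)/(4*19) = -373*(-2/19) = 746/19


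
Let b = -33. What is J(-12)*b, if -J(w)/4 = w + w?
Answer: -3168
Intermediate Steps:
J(w) = -8*w (J(w) = -4*(w + w) = -8*w)
J(-12)*b = -8*(-12)*(-33) = 96*(-33) = -3168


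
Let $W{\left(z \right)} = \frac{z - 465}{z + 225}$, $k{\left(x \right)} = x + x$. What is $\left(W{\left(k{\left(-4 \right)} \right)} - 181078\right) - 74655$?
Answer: $- \frac{55494534}{217} \approx -2.5574 \cdot 10^{5}$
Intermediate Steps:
$k{\left(x \right)} = 2 x$
$W{\left(z \right)} = \frac{-465 + z}{225 + z}$
$\left(W{\left(k{\left(-4 \right)} \right)} - 181078\right) - 74655 = \left(\frac{-465 + 2 \left(-4\right)}{225 + 2 \left(-4\right)} - 181078\right) - 74655 = \left(\frac{-465 - 8}{225 - 8} - 181078\right) - 74655 = \left(\frac{1}{217} \left(-473\right) - 181078\right) - 74655 = \left(- \frac{473}{217} - 181078\right) - 74655 = - \frac{39294399}{217} - 74655 = - \frac{55494534}{217}$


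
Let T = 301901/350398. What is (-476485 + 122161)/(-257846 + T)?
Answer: 41384806984/30116140269 ≈ 1.3742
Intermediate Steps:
T = 301901/350398 (T = 301901*(1/350398) = 301901/350398 ≈ 0.86159)
(-476485 + 122161)/(-257846 + T) = (-476485 + 122161)/(-257846 + 301901/350398) = -354324/(-90348420807/350398) = -354324*(-350398/90348420807) = 41384806984/30116140269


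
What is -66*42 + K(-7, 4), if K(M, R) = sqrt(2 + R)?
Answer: -2772 + sqrt(6) ≈ -2769.6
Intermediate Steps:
-66*42 + K(-7, 4) = -66*42 + sqrt(2 + 4) = -2772 + sqrt(6)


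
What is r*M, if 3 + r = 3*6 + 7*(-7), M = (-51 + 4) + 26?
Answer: 714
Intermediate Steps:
M = -21 (M = -47 + 26 = -21)
r = -34 (r = -3 + (3*6 + 7*(-7)) = -3 + (18 - 49) = -3 - 31 = -34)
r*M = -34*(-21) = 714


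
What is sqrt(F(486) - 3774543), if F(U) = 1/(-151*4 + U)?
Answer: 5*I*sqrt(2102269474)/118 ≈ 1942.8*I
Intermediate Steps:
F(U) = 1/(-604 + U)
sqrt(F(486) - 3774543) = sqrt(1/(-604 + 486) - 3774543) = sqrt(1/(-118) - 3774543) = sqrt(-1/118 - 3774543) = sqrt(-445396075/118) = 5*I*sqrt(2102269474)/118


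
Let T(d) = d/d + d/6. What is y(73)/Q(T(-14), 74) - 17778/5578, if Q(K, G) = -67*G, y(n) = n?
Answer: -44275259/13827862 ≈ -3.2019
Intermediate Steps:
T(d) = 1 + d/6 (T(d) = 1 + d*(⅙) = 1 + d/6)
y(73)/Q(T(-14), 74) - 17778/5578 = 73/((-67*74)) - 17778/5578 = 73/(-4958) - 17778*1/5578 = 73*(-1/4958) - 8889/2789 = -73/4958 - 8889/2789 = -44275259/13827862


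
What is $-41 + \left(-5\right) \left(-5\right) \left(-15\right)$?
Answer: $-416$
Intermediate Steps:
$-41 + \left(-5\right) \left(-5\right) \left(-15\right) = -41 + 25 \left(-15\right) = -41 - 375 = -416$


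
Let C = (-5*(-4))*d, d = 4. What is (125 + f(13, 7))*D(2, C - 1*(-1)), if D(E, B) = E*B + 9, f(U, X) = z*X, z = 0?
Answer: 21375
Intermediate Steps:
C = 80 (C = -5*(-4)*4 = 20*4 = 80)
f(U, X) = 0 (f(U, X) = 0*X = 0)
D(E, B) = 9 + B*E (D(E, B) = B*E + 9 = 9 + B*E)
(125 + f(13, 7))*D(2, C - 1*(-1)) = (125 + 0)*(9 + (80 - 1*(-1))*2) = 125*(9 + (80 + 1)*2) = 125*(9 + 81*2) = 125*(9 + 162) = 125*171 = 21375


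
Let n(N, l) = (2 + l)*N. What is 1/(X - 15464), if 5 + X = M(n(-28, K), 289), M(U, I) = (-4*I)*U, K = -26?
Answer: -1/792301 ≈ -1.2621e-6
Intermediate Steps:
n(N, l) = N*(2 + l)
M(U, I) = -4*I*U
X = -776837 (X = -5 - 4*289*(-28*(2 - 26)) = -5 - 4*289*(-28*(-24)) = -5 - 4*289*672 = -5 - 776832 = -776837)
1/(X - 15464) = 1/(-776837 - 15464) = 1/(-792301) = -1/792301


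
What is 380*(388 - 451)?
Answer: -23940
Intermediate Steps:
380*(388 - 451) = 380*(-63) = -23940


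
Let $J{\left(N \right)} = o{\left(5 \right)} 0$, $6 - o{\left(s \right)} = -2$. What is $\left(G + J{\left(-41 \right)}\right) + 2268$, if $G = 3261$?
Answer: $5529$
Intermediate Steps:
$o{\left(s \right)} = 8$ ($o{\left(s \right)} = 6 - -2 = 6 + 2 = 8$)
$J{\left(N \right)} = 0$ ($J{\left(N \right)} = 8 \cdot 0 = 0$)
$\left(G + J{\left(-41 \right)}\right) + 2268 = \left(3261 + 0\right) + 2268 = 3261 + 2268 = 5529$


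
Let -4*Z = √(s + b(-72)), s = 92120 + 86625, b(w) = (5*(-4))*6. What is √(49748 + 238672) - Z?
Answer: 2*√72105 + 5*√7145/4 ≈ 642.71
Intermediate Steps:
b(w) = -120 (b(w) = -20*6 = -120)
s = 178745
Z = -5*√7145/4 (Z = -√(178745 - 120)/4 = -5*√7145/4 ≈ -105.66)
√(49748 + 238672) - Z = √(49748 + 238672) - (-5)*√7145/4 = √288420 + 5*√7145/4 = 2*√72105 + 5*√7145/4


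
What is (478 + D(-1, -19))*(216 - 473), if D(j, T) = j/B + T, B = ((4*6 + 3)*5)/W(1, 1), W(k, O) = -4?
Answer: -15926033/135 ≈ -1.1797e+5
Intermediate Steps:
B = -135/4 (B = ((4*6 + 3)*5)/(-4) = ((24 + 3)*5)*(-¼) = (27*5)*(-¼) = 135*(-¼) = -135/4 ≈ -33.750)
D(j, T) = T - 4*j/135 (D(j, T) = j/(-135/4) + T = j*(-4/135) + T = -4*j/135 + T = T - 4*j/135)
(478 + D(-1, -19))*(216 - 473) = (478 + (-19 - 4/135*(-1)))*(216 - 473) = (478 + (-19 + 4/135))*(-257) = (478 - 2561/135)*(-257) = (61969/135)*(-257) = -15926033/135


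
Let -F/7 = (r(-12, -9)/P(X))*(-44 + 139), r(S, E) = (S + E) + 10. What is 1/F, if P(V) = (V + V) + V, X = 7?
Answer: 3/1045 ≈ 0.0028708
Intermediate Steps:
P(V) = 3*V (P(V) = 2*V + V = 3*V)
r(S, E) = 10 + E + S (r(S, E) = (E + S) + 10 = 10 + E + S)
F = 1045/3 (F = -7*(10 - 9 - 12)/((3*7))*(-44 + 139) = -7*(-11/21)*95 = -7*(-11*1/21)*95 = -(-11)*95/3 = -7*(-1045/21) = 1045/3 ≈ 348.33)
1/F = 1/(1045/3) = 3/1045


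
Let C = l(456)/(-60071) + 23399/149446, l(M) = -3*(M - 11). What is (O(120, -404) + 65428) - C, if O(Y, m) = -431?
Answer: 53045505096933/816124606 ≈ 64997.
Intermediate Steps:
l(M) = 33 - 3*M (l(M) = -3*(-11 + M) = 33 - 3*M)
C = 145919249/816124606 (C = (33 - 3*456)/(-60071) + 23399/149446 = (33 - 1368)*(-1/60071) + 23399*(1/149446) = -1335*(-1/60071) + 23399/149446 = 1335/60071 + 23399/149446 = 145919249/816124606 ≈ 0.17880)
(O(120, -404) + 65428) - C = (-431 + 65428) - 1*145919249/816124606 = 64997 - 145919249/816124606 = 53045505096933/816124606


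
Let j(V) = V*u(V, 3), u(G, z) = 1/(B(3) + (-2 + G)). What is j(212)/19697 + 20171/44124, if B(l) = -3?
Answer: 27417382999/59968619532 ≈ 0.45720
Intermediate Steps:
u(G, z) = 1/(-5 + G) (u(G, z) = 1/(-3 + (-2 + G)) = 1/(-5 + G))
j(V) = V/(-5 + V)
j(212)/19697 + 20171/44124 = (212/(-5 + 212))/19697 + 20171/44124 = (212/207)*(1/19697) + 20171*(1/44124) = (212*(1/207))*(1/19697) + 20171/44124 = (212/207)*(1/19697) + 20171/44124 = 212/4077279 + 20171/44124 = 27417382999/59968619532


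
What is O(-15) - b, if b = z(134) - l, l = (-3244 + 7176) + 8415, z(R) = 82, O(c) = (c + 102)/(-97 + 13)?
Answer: 343391/28 ≈ 12264.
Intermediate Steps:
O(c) = -17/14 - c/84 (O(c) = (102 + c)/(-84) = (102 + c)*(-1/84) = -17/14 - c/84)
l = 12347 (l = 3932 + 8415 = 12347)
b = -12265 (b = 82 - 1*12347 = 82 - 12347 = -12265)
O(-15) - b = (-17/14 - 1/84*(-15)) - 1*(-12265) = (-17/14 + 5/28) + 12265 = -29/28 + 12265 = 343391/28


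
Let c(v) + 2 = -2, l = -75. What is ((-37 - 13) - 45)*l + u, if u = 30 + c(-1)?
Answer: 7151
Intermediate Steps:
c(v) = -4 (c(v) = -2 - 2 = -4)
u = 26 (u = 30 - 4 = 26)
((-37 - 13) - 45)*l + u = ((-37 - 13) - 45)*(-75) + 26 = (-50 - 45)*(-75) + 26 = -95*(-75) + 26 = 7125 + 26 = 7151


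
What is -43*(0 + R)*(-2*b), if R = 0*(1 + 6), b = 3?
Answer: 0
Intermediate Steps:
R = 0 (R = 0*7 = 0)
-43*(0 + R)*(-2*b) = -43*(0 + 0)*(-2*3) = -0*(-6) = -43*0 = 0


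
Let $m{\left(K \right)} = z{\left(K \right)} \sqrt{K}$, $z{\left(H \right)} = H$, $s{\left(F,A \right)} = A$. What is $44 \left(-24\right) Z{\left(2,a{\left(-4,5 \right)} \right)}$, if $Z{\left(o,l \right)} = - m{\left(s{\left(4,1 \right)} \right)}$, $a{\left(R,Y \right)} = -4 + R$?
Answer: $1056$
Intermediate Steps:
$m{\left(K \right)} = K^{\frac{3}{2}}$ ($m{\left(K \right)} = K \sqrt{K} = K^{\frac{3}{2}}$)
$Z{\left(o,l \right)} = -1$ ($Z{\left(o,l \right)} = - 1^{\frac{3}{2}} = \left(-1\right) 1 = -1$)
$44 \left(-24\right) Z{\left(2,a{\left(-4,5 \right)} \right)} = 44 \left(-24\right) \left(-1\right) = \left(-1056\right) \left(-1\right) = 1056$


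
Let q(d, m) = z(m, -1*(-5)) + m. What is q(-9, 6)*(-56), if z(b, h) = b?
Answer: -672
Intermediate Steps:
q(d, m) = 2*m (q(d, m) = m + m = 2*m)
q(-9, 6)*(-56) = (2*6)*(-56) = 12*(-56) = -672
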